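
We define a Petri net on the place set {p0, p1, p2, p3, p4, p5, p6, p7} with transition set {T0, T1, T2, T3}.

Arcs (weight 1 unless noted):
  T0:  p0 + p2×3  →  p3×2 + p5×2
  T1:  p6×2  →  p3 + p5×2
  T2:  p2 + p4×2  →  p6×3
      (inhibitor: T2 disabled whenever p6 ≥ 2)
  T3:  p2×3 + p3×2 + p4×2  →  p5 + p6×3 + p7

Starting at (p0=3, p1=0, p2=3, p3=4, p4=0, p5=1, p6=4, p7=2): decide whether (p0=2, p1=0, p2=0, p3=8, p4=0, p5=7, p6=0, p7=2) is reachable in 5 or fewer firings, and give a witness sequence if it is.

YES — reachable via ⟨T0, T1, T1⟩ (3 firings)

step 1: fire T0:  (p0=3, p1=0, p2=3, p3=4, p4=0, p5=1, p6=4, p7=2) → (p0=2, p1=0, p2=0, p3=6, p4=0, p5=3, p6=4, p7=2)
step 2: fire T1:  (p0=2, p1=0, p2=0, p3=6, p4=0, p5=3, p6=4, p7=2) → (p0=2, p1=0, p2=0, p3=7, p4=0, p5=5, p6=2, p7=2)
step 3: fire T1:  (p0=2, p1=0, p2=0, p3=7, p4=0, p5=5, p6=2, p7=2) → (p0=2, p1=0, p2=0, p3=8, p4=0, p5=7, p6=0, p7=2)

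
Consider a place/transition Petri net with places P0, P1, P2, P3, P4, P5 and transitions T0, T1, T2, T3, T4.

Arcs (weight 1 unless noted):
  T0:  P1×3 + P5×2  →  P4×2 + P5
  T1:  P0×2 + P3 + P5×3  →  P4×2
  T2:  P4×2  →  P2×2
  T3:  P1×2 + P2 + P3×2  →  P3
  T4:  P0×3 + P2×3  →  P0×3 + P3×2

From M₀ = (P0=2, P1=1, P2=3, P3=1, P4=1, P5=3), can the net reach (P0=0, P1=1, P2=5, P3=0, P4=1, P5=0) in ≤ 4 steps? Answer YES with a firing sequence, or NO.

step 1: fire T1:  (P0=2, P1=1, P2=3, P3=1, P4=1, P5=3) → (P0=0, P1=1, P2=3, P3=0, P4=3, P5=0)
step 2: fire T2:  (P0=0, P1=1, P2=3, P3=0, P4=3, P5=0) → (P0=0, P1=1, P2=5, P3=0, P4=1, P5=0)

YES — reachable via ⟨T1, T2⟩ (2 firings)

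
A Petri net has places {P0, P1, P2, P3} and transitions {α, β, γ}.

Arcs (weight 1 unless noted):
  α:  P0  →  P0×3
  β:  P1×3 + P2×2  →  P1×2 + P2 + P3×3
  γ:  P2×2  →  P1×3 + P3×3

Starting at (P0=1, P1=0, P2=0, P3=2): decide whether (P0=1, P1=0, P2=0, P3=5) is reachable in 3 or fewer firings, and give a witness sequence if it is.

NO — not reachable within 3 firings

depth 0: 1 marking
depth 1: 2 markings reached so far
depth 2: 3 markings reached so far
depth 3: 4 markings reached so far
target is not among the 4 markings reachable within 3 steps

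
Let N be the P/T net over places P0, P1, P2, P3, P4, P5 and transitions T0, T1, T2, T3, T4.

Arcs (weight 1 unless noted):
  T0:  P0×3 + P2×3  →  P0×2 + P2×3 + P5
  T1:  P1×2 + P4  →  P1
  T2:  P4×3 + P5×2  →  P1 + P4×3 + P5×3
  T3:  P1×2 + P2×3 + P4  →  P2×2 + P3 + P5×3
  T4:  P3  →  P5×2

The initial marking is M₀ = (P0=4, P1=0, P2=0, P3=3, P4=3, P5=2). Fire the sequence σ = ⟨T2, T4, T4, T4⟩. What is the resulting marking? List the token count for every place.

(P0=4, P1=1, P2=0, P3=0, P4=3, P5=9)

step 1: fire T2:  (P0=4, P1=0, P2=0, P3=3, P4=3, P5=2) → (P0=4, P1=1, P2=0, P3=3, P4=3, P5=3)
step 2: fire T4:  (P0=4, P1=1, P2=0, P3=3, P4=3, P5=3) → (P0=4, P1=1, P2=0, P3=2, P4=3, P5=5)
step 3: fire T4:  (P0=4, P1=1, P2=0, P3=2, P4=3, P5=5) → (P0=4, P1=1, P2=0, P3=1, P4=3, P5=7)
step 4: fire T4:  (P0=4, P1=1, P2=0, P3=1, P4=3, P5=7) → (P0=4, P1=1, P2=0, P3=0, P4=3, P5=9)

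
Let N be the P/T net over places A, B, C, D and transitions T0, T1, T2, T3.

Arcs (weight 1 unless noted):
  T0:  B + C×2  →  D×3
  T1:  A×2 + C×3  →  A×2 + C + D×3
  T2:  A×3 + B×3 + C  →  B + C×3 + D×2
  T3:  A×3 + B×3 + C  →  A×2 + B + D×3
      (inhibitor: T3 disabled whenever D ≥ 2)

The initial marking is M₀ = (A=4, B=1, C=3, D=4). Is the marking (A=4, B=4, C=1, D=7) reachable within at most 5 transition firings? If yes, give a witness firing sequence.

NO — not reachable within 5 firings

depth 0: 1 marking
depth 1: 3 markings reached so far
depth 2: 3 markings reached so far
(frontier empty at depth 2; search complete)
target is not among the 3 markings reachable within 5 steps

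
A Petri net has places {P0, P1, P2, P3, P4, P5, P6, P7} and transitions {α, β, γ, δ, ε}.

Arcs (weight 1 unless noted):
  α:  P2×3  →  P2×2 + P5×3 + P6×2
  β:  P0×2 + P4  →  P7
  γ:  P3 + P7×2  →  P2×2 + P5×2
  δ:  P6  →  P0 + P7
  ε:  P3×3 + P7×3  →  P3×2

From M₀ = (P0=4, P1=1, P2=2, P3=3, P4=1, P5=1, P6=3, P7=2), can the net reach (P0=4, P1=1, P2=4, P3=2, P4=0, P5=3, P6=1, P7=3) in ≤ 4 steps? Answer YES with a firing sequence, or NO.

step 1: fire β:  (P0=4, P1=1, P2=2, P3=3, P4=1, P5=1, P6=3, P7=2) → (P0=2, P1=1, P2=2, P3=3, P4=0, P5=1, P6=3, P7=3)
step 2: fire γ:  (P0=2, P1=1, P2=2, P3=3, P4=0, P5=1, P6=3, P7=3) → (P0=2, P1=1, P2=4, P3=2, P4=0, P5=3, P6=3, P7=1)
step 3: fire δ:  (P0=2, P1=1, P2=4, P3=2, P4=0, P5=3, P6=3, P7=1) → (P0=3, P1=1, P2=4, P3=2, P4=0, P5=3, P6=2, P7=2)
step 4: fire δ:  (P0=3, P1=1, P2=4, P3=2, P4=0, P5=3, P6=2, P7=2) → (P0=4, P1=1, P2=4, P3=2, P4=0, P5=3, P6=1, P7=3)

YES — reachable via ⟨β, γ, δ, δ⟩ (4 firings)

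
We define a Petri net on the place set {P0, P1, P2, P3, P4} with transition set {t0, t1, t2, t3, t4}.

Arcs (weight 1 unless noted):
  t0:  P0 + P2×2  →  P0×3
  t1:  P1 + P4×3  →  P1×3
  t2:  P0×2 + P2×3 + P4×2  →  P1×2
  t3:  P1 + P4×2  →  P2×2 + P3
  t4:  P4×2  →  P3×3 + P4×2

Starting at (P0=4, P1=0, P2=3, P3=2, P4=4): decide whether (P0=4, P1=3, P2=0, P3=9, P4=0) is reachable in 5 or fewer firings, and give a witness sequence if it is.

NO — not reachable within 5 firings

depth 0: 1 marking
depth 1: 4 markings reached so far
depth 2: 8 markings reached so far
depth 3: 13 markings reached so far
depth 4: 18 markings reached so far
depth 5: 23 markings reached so far
target is not among the 23 markings reachable within 5 steps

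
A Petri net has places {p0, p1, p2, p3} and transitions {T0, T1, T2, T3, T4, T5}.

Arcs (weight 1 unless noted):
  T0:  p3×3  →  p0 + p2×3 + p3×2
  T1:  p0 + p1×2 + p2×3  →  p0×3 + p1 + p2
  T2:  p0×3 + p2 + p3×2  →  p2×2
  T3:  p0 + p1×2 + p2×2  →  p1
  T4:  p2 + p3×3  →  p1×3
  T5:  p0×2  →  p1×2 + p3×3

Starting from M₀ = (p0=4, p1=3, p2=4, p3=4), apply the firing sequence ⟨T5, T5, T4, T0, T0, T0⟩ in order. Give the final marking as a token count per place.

(p0=3, p1=10, p2=12, p3=4)

step 1: fire T5:  (p0=4, p1=3, p2=4, p3=4) → (p0=2, p1=5, p2=4, p3=7)
step 2: fire T5:  (p0=2, p1=5, p2=4, p3=7) → (p0=0, p1=7, p2=4, p3=10)
step 3: fire T4:  (p0=0, p1=7, p2=4, p3=10) → (p0=0, p1=10, p2=3, p3=7)
step 4: fire T0:  (p0=0, p1=10, p2=3, p3=7) → (p0=1, p1=10, p2=6, p3=6)
step 5: fire T0:  (p0=1, p1=10, p2=6, p3=6) → (p0=2, p1=10, p2=9, p3=5)
step 6: fire T0:  (p0=2, p1=10, p2=9, p3=5) → (p0=3, p1=10, p2=12, p3=4)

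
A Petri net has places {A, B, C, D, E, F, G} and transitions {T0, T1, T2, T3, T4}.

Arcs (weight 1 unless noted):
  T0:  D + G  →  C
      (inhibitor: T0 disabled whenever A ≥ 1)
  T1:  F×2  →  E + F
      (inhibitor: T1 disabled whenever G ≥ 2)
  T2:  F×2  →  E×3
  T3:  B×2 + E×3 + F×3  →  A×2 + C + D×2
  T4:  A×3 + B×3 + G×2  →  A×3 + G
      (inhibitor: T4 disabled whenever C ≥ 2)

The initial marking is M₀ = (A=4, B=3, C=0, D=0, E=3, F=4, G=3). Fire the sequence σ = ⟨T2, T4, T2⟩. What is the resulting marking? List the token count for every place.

(A=4, B=0, C=0, D=0, E=9, F=0, G=2)

step 1: fire T2:  (A=4, B=3, C=0, D=0, E=3, F=4, G=3) → (A=4, B=3, C=0, D=0, E=6, F=2, G=3)
step 2: fire T4:  (A=4, B=3, C=0, D=0, E=6, F=2, G=3) → (A=4, B=0, C=0, D=0, E=6, F=2, G=2)
step 3: fire T2:  (A=4, B=0, C=0, D=0, E=6, F=2, G=2) → (A=4, B=0, C=0, D=0, E=9, F=0, G=2)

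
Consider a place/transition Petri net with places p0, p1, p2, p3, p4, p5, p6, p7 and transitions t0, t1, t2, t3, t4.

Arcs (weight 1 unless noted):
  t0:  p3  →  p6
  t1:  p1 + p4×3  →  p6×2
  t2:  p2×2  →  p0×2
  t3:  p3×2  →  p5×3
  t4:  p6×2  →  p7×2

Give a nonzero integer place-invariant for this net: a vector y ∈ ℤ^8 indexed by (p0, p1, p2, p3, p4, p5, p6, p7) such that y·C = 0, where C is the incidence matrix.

y = (p0:1, p1:0, p2:1, p3:0, p4:0, p5:0, p6:0, p7:0)

Incidence matrix C (rows=places, cols=transitions):
       t0   t1   t2   t3   t4
   p0   0    0    2    0    0
   p1   0   -1    0    0    0
   p2   0    0   -2    0    0
   p3  -1    0    0   -2    0
   p4   0   -3    0    0    0
   p5   0    0    0    3    0
   p6   1    2    0    0   -2
   p7   0    0    0    0    2

Candidate y = [1, 0, 1, 0, 0, 0, 0, 0]; check y·C column-wise:
  col t0: 1·0 + 1·0 + 0·-1 + 0·1 = 0
  col t1: 1·0 + 0·-1 + 1·0 + 0·-3 + 0·2 = 0
  col t2: 1·2 + 1·-2 = 0
  col t3: 1·0 + 1·0 + 0·-2 + 0·3 = 0
  col t4: 1·0 + 1·0 + 0·-2 + 0·2 = 0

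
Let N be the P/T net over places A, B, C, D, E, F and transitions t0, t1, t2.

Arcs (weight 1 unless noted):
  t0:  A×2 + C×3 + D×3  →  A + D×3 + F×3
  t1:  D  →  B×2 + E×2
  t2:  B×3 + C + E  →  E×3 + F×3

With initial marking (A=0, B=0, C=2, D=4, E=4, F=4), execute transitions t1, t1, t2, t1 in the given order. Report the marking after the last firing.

(A=0, B=3, C=1, D=1, E=12, F=7)

step 1: fire t1:  (A=0, B=0, C=2, D=4, E=4, F=4) → (A=0, B=2, C=2, D=3, E=6, F=4)
step 2: fire t1:  (A=0, B=2, C=2, D=3, E=6, F=4) → (A=0, B=4, C=2, D=2, E=8, F=4)
step 3: fire t2:  (A=0, B=4, C=2, D=2, E=8, F=4) → (A=0, B=1, C=1, D=2, E=10, F=7)
step 4: fire t1:  (A=0, B=1, C=1, D=2, E=10, F=7) → (A=0, B=3, C=1, D=1, E=12, F=7)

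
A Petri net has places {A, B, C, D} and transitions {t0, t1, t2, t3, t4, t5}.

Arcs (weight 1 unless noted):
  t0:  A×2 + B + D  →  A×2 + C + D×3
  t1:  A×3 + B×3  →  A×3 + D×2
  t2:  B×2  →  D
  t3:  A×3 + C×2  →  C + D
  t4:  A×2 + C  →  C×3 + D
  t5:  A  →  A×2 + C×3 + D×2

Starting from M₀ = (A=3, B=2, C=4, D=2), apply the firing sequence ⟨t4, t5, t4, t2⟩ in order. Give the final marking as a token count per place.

step 1: fire t4:  (A=3, B=2, C=4, D=2) → (A=1, B=2, C=6, D=3)
step 2: fire t5:  (A=1, B=2, C=6, D=3) → (A=2, B=2, C=9, D=5)
step 3: fire t4:  (A=2, B=2, C=9, D=5) → (A=0, B=2, C=11, D=6)
step 4: fire t2:  (A=0, B=2, C=11, D=6) → (A=0, B=0, C=11, D=7)

(A=0, B=0, C=11, D=7)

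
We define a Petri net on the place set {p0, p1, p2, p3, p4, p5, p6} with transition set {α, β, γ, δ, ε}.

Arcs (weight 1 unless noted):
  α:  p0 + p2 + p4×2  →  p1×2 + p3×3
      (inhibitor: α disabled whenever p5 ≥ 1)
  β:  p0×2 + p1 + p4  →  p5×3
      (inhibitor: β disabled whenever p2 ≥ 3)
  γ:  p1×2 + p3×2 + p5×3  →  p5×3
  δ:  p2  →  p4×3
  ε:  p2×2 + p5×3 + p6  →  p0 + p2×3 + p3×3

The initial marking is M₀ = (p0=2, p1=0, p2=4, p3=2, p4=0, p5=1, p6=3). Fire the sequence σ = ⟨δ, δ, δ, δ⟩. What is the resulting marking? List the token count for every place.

step 1: fire δ:  (p0=2, p1=0, p2=4, p3=2, p4=0, p5=1, p6=3) → (p0=2, p1=0, p2=3, p3=2, p4=3, p5=1, p6=3)
step 2: fire δ:  (p0=2, p1=0, p2=3, p3=2, p4=3, p5=1, p6=3) → (p0=2, p1=0, p2=2, p3=2, p4=6, p5=1, p6=3)
step 3: fire δ:  (p0=2, p1=0, p2=2, p3=2, p4=6, p5=1, p6=3) → (p0=2, p1=0, p2=1, p3=2, p4=9, p5=1, p6=3)
step 4: fire δ:  (p0=2, p1=0, p2=1, p3=2, p4=9, p5=1, p6=3) → (p0=2, p1=0, p2=0, p3=2, p4=12, p5=1, p6=3)

(p0=2, p1=0, p2=0, p3=2, p4=12, p5=1, p6=3)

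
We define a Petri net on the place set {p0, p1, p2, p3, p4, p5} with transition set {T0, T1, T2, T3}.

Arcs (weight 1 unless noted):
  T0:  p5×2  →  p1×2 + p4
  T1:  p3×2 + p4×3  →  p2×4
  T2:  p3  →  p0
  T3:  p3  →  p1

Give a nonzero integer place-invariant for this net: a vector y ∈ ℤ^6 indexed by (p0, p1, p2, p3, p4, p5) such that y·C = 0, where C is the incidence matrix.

Incidence matrix C (rows=places, cols=transitions):
       T0   T1   T2   T3
   p0   0    0    1    0
   p1   2    0    0    1
   p2   0    4    0    0
   p3   0   -2   -1   -1
   p4   1   -3    0    0
   p5  -2    0    0    0

Candidate y = [1, 1, -1, 1, -2, 0]; check y·C column-wise:
  col T0: 1·0 + 1·2 + -1·0 + 1·0 + -2·1 + 0·-2 = 0
  col T1: 1·0 + 1·0 + -1·4 + 1·-2 + -2·-3 = 0
  col T2: 1·1 + 1·0 + -1·0 + 1·-1 + -2·0 = 0
  col T3: 1·0 + 1·1 + -1·0 + 1·-1 + -2·0 = 0

y = (p0:1, p1:1, p2:-1, p3:1, p4:-2, p5:0)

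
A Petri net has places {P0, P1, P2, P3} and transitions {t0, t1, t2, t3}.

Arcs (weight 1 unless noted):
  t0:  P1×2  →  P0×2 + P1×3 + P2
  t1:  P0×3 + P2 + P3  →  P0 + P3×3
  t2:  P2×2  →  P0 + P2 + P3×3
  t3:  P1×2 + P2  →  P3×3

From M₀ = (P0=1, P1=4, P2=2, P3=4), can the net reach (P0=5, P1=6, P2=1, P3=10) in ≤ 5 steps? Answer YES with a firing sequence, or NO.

depth 0: 1 marking
depth 1: 4 markings reached so far
depth 2: 10 markings reached so far
depth 3: 19 markings reached so far
depth 4: 34 markings reached so far
depth 5: 53 markings reached so far
target is not among the 53 markings reachable within 5 steps

NO — not reachable within 5 firings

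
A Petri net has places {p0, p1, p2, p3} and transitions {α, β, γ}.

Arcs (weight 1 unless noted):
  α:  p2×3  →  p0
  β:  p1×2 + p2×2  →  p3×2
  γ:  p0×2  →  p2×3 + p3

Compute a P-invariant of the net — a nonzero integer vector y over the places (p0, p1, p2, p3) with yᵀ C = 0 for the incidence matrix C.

Incidence matrix C (rows=places, cols=transitions):
        α    β    γ
   p0   1    0   -2
   p1   0   -2    0
   p2  -3   -2    3
   p3   0    2    1

Candidate y = [3, 2, 1, 3]; check y·C column-wise:
  col α: 3·1 + 2·0 + 1·-3 + 3·0 = 0
  col β: 3·0 + 2·-2 + 1·-2 + 3·2 = 0
  col γ: 3·-2 + 2·0 + 1·3 + 3·1 = 0

y = (p0:3, p1:2, p2:1, p3:3)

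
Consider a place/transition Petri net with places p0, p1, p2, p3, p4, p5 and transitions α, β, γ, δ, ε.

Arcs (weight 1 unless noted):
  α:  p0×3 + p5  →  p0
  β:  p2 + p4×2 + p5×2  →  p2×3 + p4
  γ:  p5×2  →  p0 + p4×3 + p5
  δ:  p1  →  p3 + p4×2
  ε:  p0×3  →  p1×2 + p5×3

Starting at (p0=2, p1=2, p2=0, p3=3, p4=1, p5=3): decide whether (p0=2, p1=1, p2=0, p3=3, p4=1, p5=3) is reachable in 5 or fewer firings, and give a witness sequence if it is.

depth 0: 1 marking
depth 1: 3 markings reached so far
depth 2: 8 markings reached so far
depth 3: 14 markings reached so far
depth 4: 20 markings reached so far
depth 5: 25 markings reached so far
target is not among the 25 markings reachable within 5 steps

NO — not reachable within 5 firings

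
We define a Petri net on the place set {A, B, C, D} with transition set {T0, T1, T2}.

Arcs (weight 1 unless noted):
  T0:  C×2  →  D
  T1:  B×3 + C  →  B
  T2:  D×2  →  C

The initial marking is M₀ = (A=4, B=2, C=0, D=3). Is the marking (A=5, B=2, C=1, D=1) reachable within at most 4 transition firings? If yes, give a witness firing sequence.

depth 0: 1 marking
depth 1: 2 markings reached so far
depth 2: 2 markings reached so far
(frontier empty at depth 2; search complete)
target is not among the 2 markings reachable within 4 steps

NO — not reachable within 4 firings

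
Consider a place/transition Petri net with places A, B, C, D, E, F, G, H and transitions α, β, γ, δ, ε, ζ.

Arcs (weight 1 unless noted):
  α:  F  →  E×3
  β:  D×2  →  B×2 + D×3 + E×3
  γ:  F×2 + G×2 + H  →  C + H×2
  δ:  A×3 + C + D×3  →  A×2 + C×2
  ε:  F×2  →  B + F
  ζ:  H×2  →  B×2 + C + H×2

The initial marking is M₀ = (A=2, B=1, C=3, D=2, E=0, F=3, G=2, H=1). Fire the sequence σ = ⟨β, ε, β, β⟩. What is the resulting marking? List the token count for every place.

(A=2, B=8, C=3, D=5, E=9, F=2, G=2, H=1)

step 1: fire β:  (A=2, B=1, C=3, D=2, E=0, F=3, G=2, H=1) → (A=2, B=3, C=3, D=3, E=3, F=3, G=2, H=1)
step 2: fire ε:  (A=2, B=3, C=3, D=3, E=3, F=3, G=2, H=1) → (A=2, B=4, C=3, D=3, E=3, F=2, G=2, H=1)
step 3: fire β:  (A=2, B=4, C=3, D=3, E=3, F=2, G=2, H=1) → (A=2, B=6, C=3, D=4, E=6, F=2, G=2, H=1)
step 4: fire β:  (A=2, B=6, C=3, D=4, E=6, F=2, G=2, H=1) → (A=2, B=8, C=3, D=5, E=9, F=2, G=2, H=1)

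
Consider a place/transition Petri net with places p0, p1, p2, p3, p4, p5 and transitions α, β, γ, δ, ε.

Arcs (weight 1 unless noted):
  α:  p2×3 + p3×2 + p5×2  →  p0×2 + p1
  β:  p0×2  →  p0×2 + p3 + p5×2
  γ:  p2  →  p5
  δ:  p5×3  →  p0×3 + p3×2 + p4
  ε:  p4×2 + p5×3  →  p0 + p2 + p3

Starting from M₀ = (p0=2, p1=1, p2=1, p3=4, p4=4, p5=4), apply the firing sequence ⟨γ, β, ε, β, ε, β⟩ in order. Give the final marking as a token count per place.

(p0=4, p1=1, p2=2, p3=9, p4=0, p5=5)

step 1: fire γ:  (p0=2, p1=1, p2=1, p3=4, p4=4, p5=4) → (p0=2, p1=1, p2=0, p3=4, p4=4, p5=5)
step 2: fire β:  (p0=2, p1=1, p2=0, p3=4, p4=4, p5=5) → (p0=2, p1=1, p2=0, p3=5, p4=4, p5=7)
step 3: fire ε:  (p0=2, p1=1, p2=0, p3=5, p4=4, p5=7) → (p0=3, p1=1, p2=1, p3=6, p4=2, p5=4)
step 4: fire β:  (p0=3, p1=1, p2=1, p3=6, p4=2, p5=4) → (p0=3, p1=1, p2=1, p3=7, p4=2, p5=6)
step 5: fire ε:  (p0=3, p1=1, p2=1, p3=7, p4=2, p5=6) → (p0=4, p1=1, p2=2, p3=8, p4=0, p5=3)
step 6: fire β:  (p0=4, p1=1, p2=2, p3=8, p4=0, p5=3) → (p0=4, p1=1, p2=2, p3=9, p4=0, p5=5)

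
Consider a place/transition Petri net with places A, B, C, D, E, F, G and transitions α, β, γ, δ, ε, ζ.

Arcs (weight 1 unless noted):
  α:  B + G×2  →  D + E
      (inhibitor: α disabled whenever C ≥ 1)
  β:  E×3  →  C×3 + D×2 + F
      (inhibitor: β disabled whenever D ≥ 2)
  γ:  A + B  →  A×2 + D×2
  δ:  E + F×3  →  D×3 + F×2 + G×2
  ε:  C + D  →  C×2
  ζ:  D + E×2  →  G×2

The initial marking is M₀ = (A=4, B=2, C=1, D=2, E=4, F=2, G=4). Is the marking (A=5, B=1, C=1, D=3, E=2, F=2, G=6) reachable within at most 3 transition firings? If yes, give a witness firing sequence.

step 1: fire γ:  (A=4, B=2, C=1, D=2, E=4, F=2, G=4) → (A=5, B=1, C=1, D=4, E=4, F=2, G=4)
step 2: fire ζ:  (A=5, B=1, C=1, D=4, E=4, F=2, G=4) → (A=5, B=1, C=1, D=3, E=2, F=2, G=6)

YES — reachable via ⟨γ, ζ⟩ (2 firings)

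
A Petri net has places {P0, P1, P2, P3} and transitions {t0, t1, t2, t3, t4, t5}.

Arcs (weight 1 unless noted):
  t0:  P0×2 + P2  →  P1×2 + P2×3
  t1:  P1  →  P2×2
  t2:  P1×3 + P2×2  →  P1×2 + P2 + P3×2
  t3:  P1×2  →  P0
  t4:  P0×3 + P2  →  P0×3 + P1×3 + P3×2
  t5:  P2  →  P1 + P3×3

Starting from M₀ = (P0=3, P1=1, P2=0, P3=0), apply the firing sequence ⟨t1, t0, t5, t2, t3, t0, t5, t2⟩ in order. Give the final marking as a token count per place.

(P0=0, P1=2, P2=2, P3=10)

step 1: fire t1:  (P0=3, P1=1, P2=0, P3=0) → (P0=3, P1=0, P2=2, P3=0)
step 2: fire t0:  (P0=3, P1=0, P2=2, P3=0) → (P0=1, P1=2, P2=4, P3=0)
step 3: fire t5:  (P0=1, P1=2, P2=4, P3=0) → (P0=1, P1=3, P2=3, P3=3)
step 4: fire t2:  (P0=1, P1=3, P2=3, P3=3) → (P0=1, P1=2, P2=2, P3=5)
step 5: fire t3:  (P0=1, P1=2, P2=2, P3=5) → (P0=2, P1=0, P2=2, P3=5)
step 6: fire t0:  (P0=2, P1=0, P2=2, P3=5) → (P0=0, P1=2, P2=4, P3=5)
step 7: fire t5:  (P0=0, P1=2, P2=4, P3=5) → (P0=0, P1=3, P2=3, P3=8)
step 8: fire t2:  (P0=0, P1=3, P2=3, P3=8) → (P0=0, P1=2, P2=2, P3=10)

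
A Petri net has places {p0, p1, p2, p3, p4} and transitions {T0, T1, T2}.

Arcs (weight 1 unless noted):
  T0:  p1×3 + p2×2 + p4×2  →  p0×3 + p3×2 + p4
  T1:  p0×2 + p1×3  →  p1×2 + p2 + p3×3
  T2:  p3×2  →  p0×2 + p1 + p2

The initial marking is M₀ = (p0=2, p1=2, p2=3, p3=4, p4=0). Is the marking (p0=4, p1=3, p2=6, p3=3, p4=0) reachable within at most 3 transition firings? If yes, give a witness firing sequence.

YES — reachable via ⟨T2, T1, T2⟩ (3 firings)

step 1: fire T2:  (p0=2, p1=2, p2=3, p3=4, p4=0) → (p0=4, p1=3, p2=4, p3=2, p4=0)
step 2: fire T1:  (p0=4, p1=3, p2=4, p3=2, p4=0) → (p0=2, p1=2, p2=5, p3=5, p4=0)
step 3: fire T2:  (p0=2, p1=2, p2=5, p3=5, p4=0) → (p0=4, p1=3, p2=6, p3=3, p4=0)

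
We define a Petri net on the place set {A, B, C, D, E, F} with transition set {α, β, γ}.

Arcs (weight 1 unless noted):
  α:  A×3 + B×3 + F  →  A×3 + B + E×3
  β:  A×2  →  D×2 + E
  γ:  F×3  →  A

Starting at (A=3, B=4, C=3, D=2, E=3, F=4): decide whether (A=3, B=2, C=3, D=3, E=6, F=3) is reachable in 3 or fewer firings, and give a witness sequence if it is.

NO — not reachable within 3 firings

depth 0: 1 marking
depth 1: 4 markings reached so far
depth 2: 7 markings reached so far
depth 3: 9 markings reached so far
target is not among the 9 markings reachable within 3 steps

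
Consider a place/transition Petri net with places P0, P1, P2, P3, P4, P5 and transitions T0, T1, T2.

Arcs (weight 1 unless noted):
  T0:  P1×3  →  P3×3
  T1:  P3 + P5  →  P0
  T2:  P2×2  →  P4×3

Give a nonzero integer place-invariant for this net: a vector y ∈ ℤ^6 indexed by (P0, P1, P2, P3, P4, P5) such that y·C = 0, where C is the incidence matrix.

y = (P0:1, P1:1, P2:0, P3:1, P4:0, P5:0)

Incidence matrix C (rows=places, cols=transitions):
       T0   T1   T2
   P0   0    1    0
   P1  -3    0    0
   P2   0    0   -2
   P3   3   -1    0
   P4   0    0    3
   P5   0   -1    0

Candidate y = [1, 1, 0, 1, 0, 0]; check y·C column-wise:
  col T0: 1·0 + 1·-3 + 1·3 = 0
  col T1: 1·1 + 1·0 + 1·-1 + 0·-1 = 0
  col T2: 1·0 + 1·0 + 0·-2 + 1·0 + 0·3 = 0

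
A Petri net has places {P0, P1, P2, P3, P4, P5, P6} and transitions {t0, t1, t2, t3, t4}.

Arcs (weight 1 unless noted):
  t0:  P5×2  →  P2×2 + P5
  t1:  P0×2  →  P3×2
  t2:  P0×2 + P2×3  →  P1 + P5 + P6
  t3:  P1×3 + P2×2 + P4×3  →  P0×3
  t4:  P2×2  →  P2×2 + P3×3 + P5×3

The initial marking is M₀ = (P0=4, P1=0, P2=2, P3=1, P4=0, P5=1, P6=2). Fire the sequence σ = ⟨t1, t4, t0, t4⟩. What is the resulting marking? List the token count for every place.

(P0=2, P1=0, P2=4, P3=9, P4=0, P5=6, P6=2)

step 1: fire t1:  (P0=4, P1=0, P2=2, P3=1, P4=0, P5=1, P6=2) → (P0=2, P1=0, P2=2, P3=3, P4=0, P5=1, P6=2)
step 2: fire t4:  (P0=2, P1=0, P2=2, P3=3, P4=0, P5=1, P6=2) → (P0=2, P1=0, P2=2, P3=6, P4=0, P5=4, P6=2)
step 3: fire t0:  (P0=2, P1=0, P2=2, P3=6, P4=0, P5=4, P6=2) → (P0=2, P1=0, P2=4, P3=6, P4=0, P5=3, P6=2)
step 4: fire t4:  (P0=2, P1=0, P2=4, P3=6, P4=0, P5=3, P6=2) → (P0=2, P1=0, P2=4, P3=9, P4=0, P5=6, P6=2)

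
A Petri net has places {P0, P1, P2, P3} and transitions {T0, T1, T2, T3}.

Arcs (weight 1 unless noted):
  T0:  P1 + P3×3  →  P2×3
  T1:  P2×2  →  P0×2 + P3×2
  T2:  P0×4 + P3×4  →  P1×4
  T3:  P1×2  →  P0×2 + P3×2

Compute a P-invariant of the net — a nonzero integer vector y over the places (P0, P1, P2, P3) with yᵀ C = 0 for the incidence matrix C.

Incidence matrix C (rows=places, cols=transitions):
       T0   T1   T2   T3
   P0   0    2   -4    2
   P1  -1    0    4   -2
   P2   3   -2    0    0
   P3  -3    2   -4    2

Candidate y = [1, 3, 3, 2]; check y·C column-wise:
  col T0: 1·0 + 3·-1 + 3·3 + 2·-3 = 0
  col T1: 1·2 + 3·0 + 3·-2 + 2·2 = 0
  col T2: 1·-4 + 3·4 + 3·0 + 2·-4 = 0
  col T3: 1·2 + 3·-2 + 3·0 + 2·2 = 0

y = (P0:1, P1:3, P2:3, P3:2)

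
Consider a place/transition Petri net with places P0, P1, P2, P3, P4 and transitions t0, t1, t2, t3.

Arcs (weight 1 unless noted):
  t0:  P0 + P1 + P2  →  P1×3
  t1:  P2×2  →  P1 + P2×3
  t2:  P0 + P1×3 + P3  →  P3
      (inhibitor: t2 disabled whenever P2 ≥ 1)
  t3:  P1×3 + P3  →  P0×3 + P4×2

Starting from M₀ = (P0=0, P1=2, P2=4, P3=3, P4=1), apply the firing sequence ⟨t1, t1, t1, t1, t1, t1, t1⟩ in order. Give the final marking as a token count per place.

step 1: fire t1:  (P0=0, P1=2, P2=4, P3=3, P4=1) → (P0=0, P1=3, P2=5, P3=3, P4=1)
step 2: fire t1:  (P0=0, P1=3, P2=5, P3=3, P4=1) → (P0=0, P1=4, P2=6, P3=3, P4=1)
step 3: fire t1:  (P0=0, P1=4, P2=6, P3=3, P4=1) → (P0=0, P1=5, P2=7, P3=3, P4=1)
step 4: fire t1:  (P0=0, P1=5, P2=7, P3=3, P4=1) → (P0=0, P1=6, P2=8, P3=3, P4=1)
step 5: fire t1:  (P0=0, P1=6, P2=8, P3=3, P4=1) → (P0=0, P1=7, P2=9, P3=3, P4=1)
step 6: fire t1:  (P0=0, P1=7, P2=9, P3=3, P4=1) → (P0=0, P1=8, P2=10, P3=3, P4=1)
step 7: fire t1:  (P0=0, P1=8, P2=10, P3=3, P4=1) → (P0=0, P1=9, P2=11, P3=3, P4=1)

(P0=0, P1=9, P2=11, P3=3, P4=1)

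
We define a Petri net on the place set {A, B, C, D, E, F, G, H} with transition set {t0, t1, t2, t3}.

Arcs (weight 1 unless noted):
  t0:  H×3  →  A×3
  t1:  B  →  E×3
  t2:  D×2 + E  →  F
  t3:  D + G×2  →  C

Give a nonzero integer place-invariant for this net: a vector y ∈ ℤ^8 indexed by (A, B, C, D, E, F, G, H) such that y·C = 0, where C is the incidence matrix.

y = (A:0, B:6, C:-1, D:-1, E:2, F:0, G:0, H:0)

Incidence matrix C (rows=places, cols=transitions):
       t0   t1   t2   t3
    A   3    0    0    0
    B   0   -1    0    0
    C   0    0    0    1
    D   0    0   -2   -1
    E   0    3   -1    0
    F   0    0    1    0
    G   0    0    0   -2
    H  -3    0    0    0

Candidate y = [0, 6, -1, -1, 2, 0, 0, 0]; check y·C column-wise:
  col t0: 0·3 + 6·0 + -1·0 + -1·0 + 2·0 + 0·-3 = 0
  col t1: 6·-1 + -1·0 + -1·0 + 2·3 = 0
  col t2: 6·0 + -1·0 + -1·-2 + 2·-1 + 0·1 = 0
  col t3: 6·0 + -1·1 + -1·-1 + 2·0 + 0·-2 = 0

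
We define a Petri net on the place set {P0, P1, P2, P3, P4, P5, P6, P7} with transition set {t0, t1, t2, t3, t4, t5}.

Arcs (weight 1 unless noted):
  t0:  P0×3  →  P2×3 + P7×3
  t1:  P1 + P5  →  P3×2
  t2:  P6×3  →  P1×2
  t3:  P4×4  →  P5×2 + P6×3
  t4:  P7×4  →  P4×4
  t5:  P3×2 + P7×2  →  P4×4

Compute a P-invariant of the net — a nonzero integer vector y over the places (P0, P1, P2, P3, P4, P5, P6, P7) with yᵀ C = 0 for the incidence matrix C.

y = (P0:1, P1:0, P2:1, P3:0, P4:0, P5:0, P6:0, P7:0)

Incidence matrix C (rows=places, cols=transitions):
       t0   t1   t2   t3   t4   t5
   P0  -3    0    0    0    0    0
   P1   0   -1    2    0    0    0
   P2   3    0    0    0    0    0
   P3   0    2    0    0    0   -2
   P4   0    0    0   -4    4    4
   P5   0   -1    0    2    0    0
   P6   0    0   -3    3    0    0
   P7   3    0    0    0   -4   -2

Candidate y = [1, 0, 1, 0, 0, 0, 0, 0]; check y·C column-wise:
  col t0: 1·-3 + 1·3 + 0·3 = 0
  col t1: 1·0 + 0·-1 + 1·0 + 0·2 + 0·-1 = 0
  col t2: 1·0 + 0·2 + 1·0 + 0·-3 = 0
  col t3: 1·0 + 1·0 + 0·-4 + 0·2 + 0·3 = 0
  col t4: 1·0 + 1·0 + 0·4 + 0·-4 = 0
  col t5: 1·0 + 1·0 + 0·-2 + 0·4 + 0·-2 = 0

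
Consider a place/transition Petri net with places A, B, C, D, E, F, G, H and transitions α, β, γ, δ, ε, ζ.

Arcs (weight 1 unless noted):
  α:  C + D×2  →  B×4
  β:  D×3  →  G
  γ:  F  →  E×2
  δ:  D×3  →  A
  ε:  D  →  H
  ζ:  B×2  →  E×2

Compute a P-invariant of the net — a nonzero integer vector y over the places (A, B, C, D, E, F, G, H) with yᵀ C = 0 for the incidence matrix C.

y = (A:0, B:1, C:4, D:0, E:1, F:2, G:0, H:0)

Incidence matrix C (rows=places, cols=transitions):
        α    β    γ    δ    ε    ζ
    A   0    0    0    1    0    0
    B   4    0    0    0    0   -2
    C  -1    0    0    0    0    0
    D  -2   -3    0   -3   -1    0
    E   0    0    2    0    0    2
    F   0    0   -1    0    0    0
    G   0    1    0    0    0    0
    H   0    0    0    0    1    0

Candidate y = [0, 1, 4, 0, 1, 2, 0, 0]; check y·C column-wise:
  col α: 1·4 + 4·-1 + 0·-2 + 1·0 + 2·0 = 0
  col β: 1·0 + 4·0 + 0·-3 + 1·0 + 2·0 + 0·1 = 0
  col γ: 1·0 + 4·0 + 1·2 + 2·-1 = 0
  col δ: 0·1 + 1·0 + 4·0 + 0·-3 + 1·0 + 2·0 = 0
  col ε: 1·0 + 4·0 + 0·-1 + 1·0 + 2·0 + 0·1 = 0
  col ζ: 1·-2 + 4·0 + 1·2 + 2·0 = 0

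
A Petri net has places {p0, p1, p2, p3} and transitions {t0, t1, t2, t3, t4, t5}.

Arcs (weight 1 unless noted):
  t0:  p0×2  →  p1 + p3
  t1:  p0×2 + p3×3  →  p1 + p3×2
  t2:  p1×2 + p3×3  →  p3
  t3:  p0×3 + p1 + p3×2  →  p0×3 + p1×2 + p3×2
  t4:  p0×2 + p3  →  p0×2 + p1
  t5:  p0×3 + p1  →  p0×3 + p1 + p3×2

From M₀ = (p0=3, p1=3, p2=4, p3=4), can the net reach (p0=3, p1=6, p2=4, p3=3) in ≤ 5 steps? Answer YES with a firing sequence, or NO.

step 1: fire t3:  (p0=3, p1=3, p2=4, p3=4) → (p0=3, p1=4, p2=4, p3=4)
step 2: fire t3:  (p0=3, p1=4, p2=4, p3=4) → (p0=3, p1=5, p2=4, p3=4)
step 3: fire t4:  (p0=3, p1=5, p2=4, p3=4) → (p0=3, p1=6, p2=4, p3=3)

YES — reachable via ⟨t3, t3, t4⟩ (3 firings)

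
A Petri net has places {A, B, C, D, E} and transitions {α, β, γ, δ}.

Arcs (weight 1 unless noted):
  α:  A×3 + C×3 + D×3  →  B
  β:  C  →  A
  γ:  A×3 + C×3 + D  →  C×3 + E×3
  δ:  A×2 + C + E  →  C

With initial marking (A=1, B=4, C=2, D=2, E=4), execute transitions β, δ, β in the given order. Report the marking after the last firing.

(A=1, B=4, C=0, D=2, E=3)

step 1: fire β:  (A=1, B=4, C=2, D=2, E=4) → (A=2, B=4, C=1, D=2, E=4)
step 2: fire δ:  (A=2, B=4, C=1, D=2, E=4) → (A=0, B=4, C=1, D=2, E=3)
step 3: fire β:  (A=0, B=4, C=1, D=2, E=3) → (A=1, B=4, C=0, D=2, E=3)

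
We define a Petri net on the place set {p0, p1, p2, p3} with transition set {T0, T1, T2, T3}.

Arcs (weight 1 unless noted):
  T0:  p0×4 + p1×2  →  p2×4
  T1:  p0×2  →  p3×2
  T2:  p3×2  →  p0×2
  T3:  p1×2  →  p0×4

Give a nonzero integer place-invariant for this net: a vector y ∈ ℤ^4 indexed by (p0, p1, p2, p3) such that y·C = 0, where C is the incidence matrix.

y = (p0:1, p1:2, p2:2, p3:1)

Incidence matrix C (rows=places, cols=transitions):
       T0   T1   T2   T3
   p0  -4   -2    2    4
   p1  -2    0    0   -2
   p2   4    0    0    0
   p3   0    2   -2    0

Candidate y = [1, 2, 2, 1]; check y·C column-wise:
  col T0: 1·-4 + 2·-2 + 2·4 + 1·0 = 0
  col T1: 1·-2 + 2·0 + 2·0 + 1·2 = 0
  col T2: 1·2 + 2·0 + 2·0 + 1·-2 = 0
  col T3: 1·4 + 2·-2 + 2·0 + 1·0 = 0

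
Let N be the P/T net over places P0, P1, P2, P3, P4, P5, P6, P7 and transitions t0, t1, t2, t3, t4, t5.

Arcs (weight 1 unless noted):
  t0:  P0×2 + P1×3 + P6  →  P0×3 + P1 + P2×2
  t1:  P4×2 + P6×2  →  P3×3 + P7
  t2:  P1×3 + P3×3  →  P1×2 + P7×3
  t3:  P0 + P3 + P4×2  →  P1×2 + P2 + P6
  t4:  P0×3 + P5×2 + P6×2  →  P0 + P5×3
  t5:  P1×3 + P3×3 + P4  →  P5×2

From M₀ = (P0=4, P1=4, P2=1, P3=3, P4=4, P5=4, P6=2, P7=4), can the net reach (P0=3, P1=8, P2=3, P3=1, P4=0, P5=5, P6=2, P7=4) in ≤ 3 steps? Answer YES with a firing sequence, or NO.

NO — not reachable within 3 firings

depth 0: 1 marking
depth 1: 7 markings reached so far
depth 2: 16 markings reached so far
depth 3: 24 markings reached so far
target is not among the 24 markings reachable within 3 steps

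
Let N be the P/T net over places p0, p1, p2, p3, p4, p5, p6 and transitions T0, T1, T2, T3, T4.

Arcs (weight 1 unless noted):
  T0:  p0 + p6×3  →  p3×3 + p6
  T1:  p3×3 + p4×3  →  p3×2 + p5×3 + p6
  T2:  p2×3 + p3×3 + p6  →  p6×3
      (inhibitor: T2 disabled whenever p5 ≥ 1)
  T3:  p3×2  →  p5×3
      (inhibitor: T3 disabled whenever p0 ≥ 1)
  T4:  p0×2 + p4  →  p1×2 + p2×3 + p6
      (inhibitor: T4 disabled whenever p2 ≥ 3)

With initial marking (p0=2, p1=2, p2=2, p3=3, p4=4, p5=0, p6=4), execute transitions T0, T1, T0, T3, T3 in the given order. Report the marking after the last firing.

(p0=0, p1=2, p2=2, p3=4, p4=1, p5=9, p6=1)

step 1: fire T0:  (p0=2, p1=2, p2=2, p3=3, p4=4, p5=0, p6=4) → (p0=1, p1=2, p2=2, p3=6, p4=4, p5=0, p6=2)
step 2: fire T1:  (p0=1, p1=2, p2=2, p3=6, p4=4, p5=0, p6=2) → (p0=1, p1=2, p2=2, p3=5, p4=1, p5=3, p6=3)
step 3: fire T0:  (p0=1, p1=2, p2=2, p3=5, p4=1, p5=3, p6=3) → (p0=0, p1=2, p2=2, p3=8, p4=1, p5=3, p6=1)
step 4: fire T3:  (p0=0, p1=2, p2=2, p3=8, p4=1, p5=3, p6=1) → (p0=0, p1=2, p2=2, p3=6, p4=1, p5=6, p6=1)
step 5: fire T3:  (p0=0, p1=2, p2=2, p3=6, p4=1, p5=6, p6=1) → (p0=0, p1=2, p2=2, p3=4, p4=1, p5=9, p6=1)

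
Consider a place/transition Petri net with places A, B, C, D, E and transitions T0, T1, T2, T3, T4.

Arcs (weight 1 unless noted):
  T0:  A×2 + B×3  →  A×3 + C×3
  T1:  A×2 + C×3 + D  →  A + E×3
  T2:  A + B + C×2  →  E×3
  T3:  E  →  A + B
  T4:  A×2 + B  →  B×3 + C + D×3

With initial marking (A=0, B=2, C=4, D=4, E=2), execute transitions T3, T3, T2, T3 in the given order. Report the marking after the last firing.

(A=2, B=4, C=2, D=4, E=2)

step 1: fire T3:  (A=0, B=2, C=4, D=4, E=2) → (A=1, B=3, C=4, D=4, E=1)
step 2: fire T3:  (A=1, B=3, C=4, D=4, E=1) → (A=2, B=4, C=4, D=4, E=0)
step 3: fire T2:  (A=2, B=4, C=4, D=4, E=0) → (A=1, B=3, C=2, D=4, E=3)
step 4: fire T3:  (A=1, B=3, C=2, D=4, E=3) → (A=2, B=4, C=2, D=4, E=2)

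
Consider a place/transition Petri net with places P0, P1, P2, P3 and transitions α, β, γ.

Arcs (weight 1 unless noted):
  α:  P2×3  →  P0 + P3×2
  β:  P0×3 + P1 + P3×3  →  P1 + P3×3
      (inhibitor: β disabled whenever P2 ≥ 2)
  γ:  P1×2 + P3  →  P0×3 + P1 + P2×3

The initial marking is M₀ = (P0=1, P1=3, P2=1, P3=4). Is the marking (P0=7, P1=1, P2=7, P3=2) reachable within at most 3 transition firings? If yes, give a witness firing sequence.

YES — reachable via ⟨γ, γ⟩ (2 firings)

step 1: fire γ:  (P0=1, P1=3, P2=1, P3=4) → (P0=4, P1=2, P2=4, P3=3)
step 2: fire γ:  (P0=4, P1=2, P2=4, P3=3) → (P0=7, P1=1, P2=7, P3=2)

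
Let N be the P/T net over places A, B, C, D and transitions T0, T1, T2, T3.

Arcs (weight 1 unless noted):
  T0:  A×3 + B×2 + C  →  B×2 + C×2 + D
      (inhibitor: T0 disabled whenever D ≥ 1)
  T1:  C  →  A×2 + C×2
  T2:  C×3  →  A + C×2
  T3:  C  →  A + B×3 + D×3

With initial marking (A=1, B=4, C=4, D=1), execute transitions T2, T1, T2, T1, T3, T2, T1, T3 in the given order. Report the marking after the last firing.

(A=12, B=10, C=2, D=7)

step 1: fire T2:  (A=1, B=4, C=4, D=1) → (A=2, B=4, C=3, D=1)
step 2: fire T1:  (A=2, B=4, C=3, D=1) → (A=4, B=4, C=4, D=1)
step 3: fire T2:  (A=4, B=4, C=4, D=1) → (A=5, B=4, C=3, D=1)
step 4: fire T1:  (A=5, B=4, C=3, D=1) → (A=7, B=4, C=4, D=1)
step 5: fire T3:  (A=7, B=4, C=4, D=1) → (A=8, B=7, C=3, D=4)
step 6: fire T2:  (A=8, B=7, C=3, D=4) → (A=9, B=7, C=2, D=4)
step 7: fire T1:  (A=9, B=7, C=2, D=4) → (A=11, B=7, C=3, D=4)
step 8: fire T3:  (A=11, B=7, C=3, D=4) → (A=12, B=10, C=2, D=7)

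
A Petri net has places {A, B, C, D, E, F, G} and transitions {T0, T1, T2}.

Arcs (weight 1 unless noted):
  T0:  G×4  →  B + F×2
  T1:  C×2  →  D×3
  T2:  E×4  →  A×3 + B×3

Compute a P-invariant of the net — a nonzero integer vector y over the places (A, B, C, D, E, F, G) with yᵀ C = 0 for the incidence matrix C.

Incidence matrix C (rows=places, cols=transitions):
       T0   T1   T2
    A   0    0    3
    B   1    0    3
    C   0   -2    0
    D   0    3    0
    E   0    0   -4
    F   2    0    0
    G  -4    0    0

Candidate y = [0, 0, 3, 2, 0, 0, 0]; check y·C column-wise:
  col T0: 0·1 + 3·0 + 2·0 + 0·2 + 0·-4 = 0
  col T1: 3·-2 + 2·3 = 0
  col T2: 0·3 + 0·3 + 3·0 + 2·0 + 0·-4 = 0

y = (A:0, B:0, C:3, D:2, E:0, F:0, G:0)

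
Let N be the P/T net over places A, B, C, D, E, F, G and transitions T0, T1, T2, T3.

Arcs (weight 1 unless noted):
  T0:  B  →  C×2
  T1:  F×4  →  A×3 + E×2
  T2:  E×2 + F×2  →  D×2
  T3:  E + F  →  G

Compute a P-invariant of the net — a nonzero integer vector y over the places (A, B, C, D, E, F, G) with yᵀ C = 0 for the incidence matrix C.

Incidence matrix C (rows=places, cols=transitions):
       T0   T1   T2   T3
    A   0    3    0    0
    B  -1    0    0    0
    C   2    0    0    0
    D   0    0    2    0
    E   0    2   -2   -1
    F   0   -4   -2   -1
    G   0    0    0    1

Candidate y = [0, 2, 1, 0, 0, 0, 0]; check y·C column-wise:
  col T0: 2·-1 + 1·2 = 0
  col T1: 0·3 + 2·0 + 1·0 + 0·2 + 0·-4 = 0
  col T2: 2·0 + 1·0 + 0·2 + 0·-2 + 0·-2 = 0
  col T3: 2·0 + 1·0 + 0·-1 + 0·-1 + 0·1 = 0

y = (A:0, B:2, C:1, D:0, E:0, F:0, G:0)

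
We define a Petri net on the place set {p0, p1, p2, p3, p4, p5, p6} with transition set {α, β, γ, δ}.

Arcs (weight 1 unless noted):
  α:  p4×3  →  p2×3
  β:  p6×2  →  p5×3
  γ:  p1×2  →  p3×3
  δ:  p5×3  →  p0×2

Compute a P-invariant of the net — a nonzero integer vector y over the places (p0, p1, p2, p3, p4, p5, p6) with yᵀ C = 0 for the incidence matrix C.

Incidence matrix C (rows=places, cols=transitions):
        α    β    γ    δ
   p0   0    0    0    2
   p1   0    0   -2    0
   p2   3    0    0    0
   p3   0    0    3    0
   p4  -3    0    0    0
   p5   0    3    0   -3
   p6   0   -2    0    0

Candidate y = [0, 3, 0, 2, 0, 0, 0]; check y·C column-wise:
  col α: 3·0 + 0·3 + 2·0 + 0·-3 = 0
  col β: 3·0 + 2·0 + 0·3 + 0·-2 = 0
  col γ: 3·-2 + 2·3 = 0
  col δ: 0·2 + 3·0 + 2·0 + 0·-3 = 0

y = (p0:0, p1:3, p2:0, p3:2, p4:0, p5:0, p6:0)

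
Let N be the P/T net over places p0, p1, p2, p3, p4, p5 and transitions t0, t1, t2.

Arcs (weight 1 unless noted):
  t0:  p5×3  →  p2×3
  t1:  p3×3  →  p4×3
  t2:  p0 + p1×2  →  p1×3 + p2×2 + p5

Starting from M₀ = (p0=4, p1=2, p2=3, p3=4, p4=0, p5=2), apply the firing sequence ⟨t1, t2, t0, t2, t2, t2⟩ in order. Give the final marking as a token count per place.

(p0=0, p1=6, p2=14, p3=1, p4=3, p5=3)

step 1: fire t1:  (p0=4, p1=2, p2=3, p3=4, p4=0, p5=2) → (p0=4, p1=2, p2=3, p3=1, p4=3, p5=2)
step 2: fire t2:  (p0=4, p1=2, p2=3, p3=1, p4=3, p5=2) → (p0=3, p1=3, p2=5, p3=1, p4=3, p5=3)
step 3: fire t0:  (p0=3, p1=3, p2=5, p3=1, p4=3, p5=3) → (p0=3, p1=3, p2=8, p3=1, p4=3, p5=0)
step 4: fire t2:  (p0=3, p1=3, p2=8, p3=1, p4=3, p5=0) → (p0=2, p1=4, p2=10, p3=1, p4=3, p5=1)
step 5: fire t2:  (p0=2, p1=4, p2=10, p3=1, p4=3, p5=1) → (p0=1, p1=5, p2=12, p3=1, p4=3, p5=2)
step 6: fire t2:  (p0=1, p1=5, p2=12, p3=1, p4=3, p5=2) → (p0=0, p1=6, p2=14, p3=1, p4=3, p5=3)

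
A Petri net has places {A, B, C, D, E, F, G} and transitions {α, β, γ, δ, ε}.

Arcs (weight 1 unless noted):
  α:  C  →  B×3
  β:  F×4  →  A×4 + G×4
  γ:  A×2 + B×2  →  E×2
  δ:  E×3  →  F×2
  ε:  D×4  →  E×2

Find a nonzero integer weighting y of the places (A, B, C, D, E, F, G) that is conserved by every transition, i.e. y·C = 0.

Incidence matrix C (rows=places, cols=transitions):
        α    β    γ    δ    ε
    A   0    4   -2    0    0
    B   3    0   -2    0    0
    C  -1    0    0    0    0
    D   0    0    0    0   -4
    E   0    0    2   -3    2
    F   0   -4    0    2    0
    G   0    4    0    0    0

Candidate y = [3, -1, -3, 1, 2, 3, 0]; check y·C column-wise:
  col α: 3·0 + -1·3 + -3·-1 + 1·0 + 2·0 + 3·0 = 0
  col β: 3·4 + -1·0 + -3·0 + 1·0 + 2·0 + 3·-4 + 0·4 = 0
  col γ: 3·-2 + -1·-2 + -3·0 + 1·0 + 2·2 + 3·0 = 0
  col δ: 3·0 + -1·0 + -3·0 + 1·0 + 2·-3 + 3·2 = 0
  col ε: 3·0 + -1·0 + -3·0 + 1·-4 + 2·2 + 3·0 = 0

y = (A:3, B:-1, C:-3, D:1, E:2, F:3, G:0)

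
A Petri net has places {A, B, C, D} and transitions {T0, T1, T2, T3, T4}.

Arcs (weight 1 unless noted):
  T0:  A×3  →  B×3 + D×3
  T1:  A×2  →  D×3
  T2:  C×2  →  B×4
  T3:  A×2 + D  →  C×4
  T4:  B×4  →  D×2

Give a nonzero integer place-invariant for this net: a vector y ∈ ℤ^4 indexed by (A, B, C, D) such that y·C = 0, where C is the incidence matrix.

Incidence matrix C (rows=places, cols=transitions):
       T0   T1   T2   T3   T4
    A  -3   -2    0   -2    0
    B   3    0    4    0   -4
    C   0    0   -2    4    0
    D   3    3    0   -1    2

Candidate y = [3, 1, 2, 2]; check y·C column-wise:
  col T0: 3·-3 + 1·3 + 2·0 + 2·3 = 0
  col T1: 3·-2 + 1·0 + 2·0 + 2·3 = 0
  col T2: 3·0 + 1·4 + 2·-2 + 2·0 = 0
  col T3: 3·-2 + 1·0 + 2·4 + 2·-1 = 0
  col T4: 3·0 + 1·-4 + 2·0 + 2·2 = 0

y = (A:3, B:1, C:2, D:2)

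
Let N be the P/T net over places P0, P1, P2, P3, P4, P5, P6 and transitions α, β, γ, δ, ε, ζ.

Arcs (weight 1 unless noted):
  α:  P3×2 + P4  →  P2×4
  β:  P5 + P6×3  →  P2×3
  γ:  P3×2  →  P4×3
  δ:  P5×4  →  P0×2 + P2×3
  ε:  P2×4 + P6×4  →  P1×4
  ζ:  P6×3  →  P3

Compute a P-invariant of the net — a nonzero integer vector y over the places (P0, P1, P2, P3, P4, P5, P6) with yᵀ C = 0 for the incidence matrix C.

Incidence matrix C (rows=places, cols=transitions):
        α    β    γ    δ    ε    ζ
   P0   0    0    0    2    0    0
   P1   0    0    0    0    4    0
   P2   4    3    0    3   -4    0
   P3  -2    0   -2    0    0    1
   P4  -1    0    3    0    0    0
   P5   0   -1    0   -4    0    0
   P6   0   -3    0    0   -4   -3

Candidate y = [3, 3, 2, 3, 2, 3, 1]; check y·C column-wise:
  col α: 3·0 + 3·0 + 2·4 + 3·-2 + 2·-1 + 3·0 + 1·0 = 0
  col β: 3·0 + 3·0 + 2·3 + 3·0 + 2·0 + 3·-1 + 1·-3 = 0
  col γ: 3·0 + 3·0 + 2·0 + 3·-2 + 2·3 + 3·0 + 1·0 = 0
  col δ: 3·2 + 3·0 + 2·3 + 3·0 + 2·0 + 3·-4 + 1·0 = 0
  col ε: 3·0 + 3·4 + 2·-4 + 3·0 + 2·0 + 3·0 + 1·-4 = 0
  col ζ: 3·0 + 3·0 + 2·0 + 3·1 + 2·0 + 3·0 + 1·-3 = 0

y = (P0:3, P1:3, P2:2, P3:3, P4:2, P5:3, P6:1)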